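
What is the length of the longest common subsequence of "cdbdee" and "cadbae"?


LCS of "cdbdee" and "cadbae"
DP table:
           c    a    d    b    a    e
      0    0    0    0    0    0    0
  c   0    1    1    1    1    1    1
  d   0    1    1    2    2    2    2
  b   0    1    1    2    3    3    3
  d   0    1    1    2    3    3    3
  e   0    1    1    2    3    3    4
  e   0    1    1    2    3    3    4
LCS length = dp[6][6] = 4

4


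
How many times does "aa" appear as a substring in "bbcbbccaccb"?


Searching for "aa" in "bbcbbccaccb"
Scanning each position:
  Position 0: "bb" => no
  Position 1: "bc" => no
  Position 2: "cb" => no
  Position 3: "bb" => no
  Position 4: "bc" => no
  Position 5: "cc" => no
  Position 6: "ca" => no
  Position 7: "ac" => no
  Position 8: "cc" => no
  Position 9: "cb" => no
Total occurrences: 0

0


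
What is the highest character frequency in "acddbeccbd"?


Input: acddbeccbd
Character counts:
  'a': 1
  'b': 2
  'c': 3
  'd': 3
  'e': 1
Maximum frequency: 3

3


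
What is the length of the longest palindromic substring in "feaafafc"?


Input: "feaafafc"
Checking substrings for palindromes:
  [3:6] "afa" (len 3) => palindrome
  [4:7] "faf" (len 3) => palindrome
  [2:4] "aa" (len 2) => palindrome
Longest palindromic substring: "afa" with length 3

3


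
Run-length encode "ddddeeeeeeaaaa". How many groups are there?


Input: ddddeeeeeeaaaa
Scanning for consecutive runs:
  Group 1: 'd' x 4 (positions 0-3)
  Group 2: 'e' x 6 (positions 4-9)
  Group 3: 'a' x 4 (positions 10-13)
Total groups: 3

3


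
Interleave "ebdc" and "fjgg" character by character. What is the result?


Interleaving "ebdc" and "fjgg":
  Position 0: 'e' from first, 'f' from second => "ef"
  Position 1: 'b' from first, 'j' from second => "bj"
  Position 2: 'd' from first, 'g' from second => "dg"
  Position 3: 'c' from first, 'g' from second => "cg"
Result: efbjdgcg

efbjdgcg


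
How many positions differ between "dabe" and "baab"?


Comparing "dabe" and "baab" position by position:
  Position 0: 'd' vs 'b' => DIFFER
  Position 1: 'a' vs 'a' => same
  Position 2: 'b' vs 'a' => DIFFER
  Position 3: 'e' vs 'b' => DIFFER
Positions that differ: 3

3


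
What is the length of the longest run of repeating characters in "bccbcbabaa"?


Input: "bccbcbabaa"
Scanning for longest run:
  Position 1 ('c'): new char, reset run to 1
  Position 2 ('c'): continues run of 'c', length=2
  Position 3 ('b'): new char, reset run to 1
  Position 4 ('c'): new char, reset run to 1
  Position 5 ('b'): new char, reset run to 1
  Position 6 ('a'): new char, reset run to 1
  Position 7 ('b'): new char, reset run to 1
  Position 8 ('a'): new char, reset run to 1
  Position 9 ('a'): continues run of 'a', length=2
Longest run: 'c' with length 2

2


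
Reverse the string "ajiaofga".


Input: ajiaofga
Reading characters right to left:
  Position 7: 'a'
  Position 6: 'g'
  Position 5: 'f'
  Position 4: 'o'
  Position 3: 'a'
  Position 2: 'i'
  Position 1: 'j'
  Position 0: 'a'
Reversed: agfoaija

agfoaija


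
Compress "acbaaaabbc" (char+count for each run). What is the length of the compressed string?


Input: acbaaaabbc
Runs:
  'a' x 1 => "a1"
  'c' x 1 => "c1"
  'b' x 1 => "b1"
  'a' x 4 => "a4"
  'b' x 2 => "b2"
  'c' x 1 => "c1"
Compressed: "a1c1b1a4b2c1"
Compressed length: 12

12


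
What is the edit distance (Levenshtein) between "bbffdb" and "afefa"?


Computing edit distance: "bbffdb" -> "afefa"
DP table:
           a    f    e    f    a
      0    1    2    3    4    5
  b   1    1    2    3    4    5
  b   2    2    2    3    4    5
  f   3    3    2    3    3    4
  f   4    4    3    3    3    4
  d   5    5    4    4    4    4
  b   6    6    5    5    5    5
Edit distance = dp[6][5] = 5

5


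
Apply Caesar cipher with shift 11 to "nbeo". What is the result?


Caesar cipher: shift "nbeo" by 11
  'n' (pos 13) + 11 = pos 24 = 'y'
  'b' (pos 1) + 11 = pos 12 = 'm'
  'e' (pos 4) + 11 = pos 15 = 'p'
  'o' (pos 14) + 11 = pos 25 = 'z'
Result: ympz

ympz


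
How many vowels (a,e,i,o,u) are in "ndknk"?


Input: ndknk
Checking each character:
  'n' at position 0: consonant
  'd' at position 1: consonant
  'k' at position 2: consonant
  'n' at position 3: consonant
  'k' at position 4: consonant
Total vowels: 0

0


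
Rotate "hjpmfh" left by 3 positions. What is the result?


Input: "hjpmfh", rotate left by 3
First 3 characters: "hjp"
Remaining characters: "mfh"
Concatenate remaining + first: "mfh" + "hjp" = "mfhhjp"

mfhhjp


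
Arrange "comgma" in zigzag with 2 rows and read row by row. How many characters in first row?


Zigzag "comgma" into 2 rows:
Placing characters:
  'c' => row 0
  'o' => row 1
  'm' => row 0
  'g' => row 1
  'm' => row 0
  'a' => row 1
Rows:
  Row 0: "cmm"
  Row 1: "oga"
First row length: 3

3


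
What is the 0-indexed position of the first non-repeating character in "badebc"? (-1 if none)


Input: badebc
Character frequencies:
  'a': 1
  'b': 2
  'c': 1
  'd': 1
  'e': 1
Scanning left to right for freq == 1:
  Position 0 ('b'): freq=2, skip
  Position 1 ('a'): unique! => answer = 1

1


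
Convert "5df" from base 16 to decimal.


Input: "5df" in base 16
Positional expansion:
  Digit '5' (value 5) x 16^2 = 1280
  Digit 'd' (value 13) x 16^1 = 208
  Digit 'f' (value 15) x 16^0 = 15
Sum = 1503

1503


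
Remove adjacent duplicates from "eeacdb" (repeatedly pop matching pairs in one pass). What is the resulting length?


Input: eeacdb
Stack-based adjacent duplicate removal:
  Read 'e': push. Stack: e
  Read 'e': matches stack top 'e' => pop. Stack: (empty)
  Read 'a': push. Stack: a
  Read 'c': push. Stack: ac
  Read 'd': push. Stack: acd
  Read 'b': push. Stack: acdb
Final stack: "acdb" (length 4)

4


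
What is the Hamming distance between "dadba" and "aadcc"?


Comparing "dadba" and "aadcc" position by position:
  Position 0: 'd' vs 'a' => differ
  Position 1: 'a' vs 'a' => same
  Position 2: 'd' vs 'd' => same
  Position 3: 'b' vs 'c' => differ
  Position 4: 'a' vs 'c' => differ
Total differences (Hamming distance): 3

3


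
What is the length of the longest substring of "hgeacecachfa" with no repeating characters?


Input: "hgeacecachfa"
Sliding window (track last position of each char):
  Position 0 ('h'): window [0,0] length 1 -- new best
  Position 1 ('g'): window [0,1] length 2 -- new best
  Position 2 ('e'): window [0,2] length 3 -- new best
  Position 3 ('a'): window [0,3] length 4 -- new best
  Position 4 ('c'): window [0,4] length 5 -- new best
  Position 5 ('e'): repeat (last at 2), move window start to 3
  Position 5 ('e'): window [3,5] length 3
  Position 6 ('c'): repeat (last at 4), move window start to 5
  Position 6 ('c'): window [5,6] length 2
  Position 7 ('a'): window [5,7] length 3
  Position 8 ('c'): repeat (last at 6), move window start to 7
  Position 8 ('c'): window [7,8] length 2
  Position 9 ('h'): window [7,9] length 3
  Position 10 ('f'): window [7,10] length 4
  Position 11 ('a'): repeat (last at 7), move window start to 8
  Position 11 ('a'): window [8,11] length 4
Longest substring with no repeats: "hgeac" with length 5

5


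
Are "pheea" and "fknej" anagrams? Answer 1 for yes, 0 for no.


Strings: "pheea", "fknej"
Sorted first:  aeehp
Sorted second: efjkn
Differ at position 0: 'a' vs 'e' => not anagrams

0


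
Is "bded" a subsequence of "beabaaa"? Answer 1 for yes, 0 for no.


Check if "bded" is a subsequence of "beabaaa"
Greedy scan:
  Position 0 ('b'): matches sub[0] = 'b'
  Position 1 ('e'): no match needed
  Position 2 ('a'): no match needed
  Position 3 ('b'): no match needed
  Position 4 ('a'): no match needed
  Position 5 ('a'): no match needed
  Position 6 ('a'): no match needed
Only matched 1/4 characters => not a subsequence

0


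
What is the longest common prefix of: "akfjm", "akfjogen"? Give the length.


Words: akfjm, akfjogen
  Position 0: all 'a' => match
  Position 1: all 'k' => match
  Position 2: all 'f' => match
  Position 3: all 'j' => match
  Position 4: ('m', 'o') => mismatch, stop
LCP = "akfj" (length 4)

4


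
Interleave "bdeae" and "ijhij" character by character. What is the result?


Interleaving "bdeae" and "ijhij":
  Position 0: 'b' from first, 'i' from second => "bi"
  Position 1: 'd' from first, 'j' from second => "dj"
  Position 2: 'e' from first, 'h' from second => "eh"
  Position 3: 'a' from first, 'i' from second => "ai"
  Position 4: 'e' from first, 'j' from second => "ej"
Result: bidjehaiej

bidjehaiej


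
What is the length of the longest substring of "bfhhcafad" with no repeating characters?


Input: "bfhhcafad"
Sliding window (track last position of each char):
  Position 0 ('b'): window [0,0] length 1 -- new best
  Position 1 ('f'): window [0,1] length 2 -- new best
  Position 2 ('h'): window [0,2] length 3 -- new best
  Position 3 ('h'): repeat (last at 2), move window start to 3
  Position 3 ('h'): window [3,3] length 1
  Position 4 ('c'): window [3,4] length 2
  Position 5 ('a'): window [3,5] length 3
  Position 6 ('f'): window [3,6] length 4 -- new best
  Position 7 ('a'): repeat (last at 5), move window start to 6
  Position 7 ('a'): window [6,7] length 2
  Position 8 ('d'): window [6,8] length 3
Longest substring with no repeats: "hcaf" with length 4

4


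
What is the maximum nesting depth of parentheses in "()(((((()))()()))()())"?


Input: "()(((((()))()()))()())"
Tracking depth:
  Position 0 '(': depth becomes 1
  Position 1 ')': depth becomes 0
  Position 2 '(': depth becomes 1
  Position 3 '(': depth becomes 2
  Position 4 '(': depth becomes 3
  Position 5 '(': depth becomes 4
  Position 6 '(': depth becomes 5
  Position 7 '(': depth becomes 6
  Position 8 ')': depth becomes 5
  Position 9 ')': depth becomes 4
  Position 10 ')': depth becomes 3
  Position 11 '(': depth becomes 4
  Position 12 ')': depth becomes 3
  Position 13 '(': depth becomes 4
  Position 14 ')': depth becomes 3
  Position 15 ')': depth becomes 2
  Position 16 ')': depth becomes 1
  Position 17 '(': depth becomes 2
  Position 18 ')': depth becomes 1
  Position 19 '(': depth becomes 2
  Position 20 ')': depth becomes 1
  Position 21 ')': depth becomes 0
Maximum depth reached: 6

6


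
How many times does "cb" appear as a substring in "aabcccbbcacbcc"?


Searching for "cb" in "aabcccbbcacbcc"
Scanning each position:
  Position 0: "aa" => no
  Position 1: "ab" => no
  Position 2: "bc" => no
  Position 3: "cc" => no
  Position 4: "cc" => no
  Position 5: "cb" => MATCH
  Position 6: "bb" => no
  Position 7: "bc" => no
  Position 8: "ca" => no
  Position 9: "ac" => no
  Position 10: "cb" => MATCH
  Position 11: "bc" => no
  Position 12: "cc" => no
Total occurrences: 2

2


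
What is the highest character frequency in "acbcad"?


Input: acbcad
Character counts:
  'a': 2
  'b': 1
  'c': 2
  'd': 1
Maximum frequency: 2

2


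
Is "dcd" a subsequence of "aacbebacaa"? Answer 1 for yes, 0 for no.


Check if "dcd" is a subsequence of "aacbebacaa"
Greedy scan:
  Position 0 ('a'): no match needed
  Position 1 ('a'): no match needed
  Position 2 ('c'): no match needed
  Position 3 ('b'): no match needed
  Position 4 ('e'): no match needed
  Position 5 ('b'): no match needed
  Position 6 ('a'): no match needed
  Position 7 ('c'): no match needed
  Position 8 ('a'): no match needed
  Position 9 ('a'): no match needed
Only matched 0/3 characters => not a subsequence

0


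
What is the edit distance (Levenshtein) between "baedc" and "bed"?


Computing edit distance: "baedc" -> "bed"
DP table:
           b    e    d
      0    1    2    3
  b   1    0    1    2
  a   2    1    1    2
  e   3    2    1    2
  d   4    3    2    1
  c   5    4    3    2
Edit distance = dp[5][3] = 2

2


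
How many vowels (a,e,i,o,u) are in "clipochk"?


Input: clipochk
Checking each character:
  'c' at position 0: consonant
  'l' at position 1: consonant
  'i' at position 2: vowel (running total: 1)
  'p' at position 3: consonant
  'o' at position 4: vowel (running total: 2)
  'c' at position 5: consonant
  'h' at position 6: consonant
  'k' at position 7: consonant
Total vowels: 2

2


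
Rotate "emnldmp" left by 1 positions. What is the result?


Input: "emnldmp", rotate left by 1
First 1 characters: "e"
Remaining characters: "mnldmp"
Concatenate remaining + first: "mnldmp" + "e" = "mnldmpe"

mnldmpe


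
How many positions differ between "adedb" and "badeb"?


Comparing "adedb" and "badeb" position by position:
  Position 0: 'a' vs 'b' => DIFFER
  Position 1: 'd' vs 'a' => DIFFER
  Position 2: 'e' vs 'd' => DIFFER
  Position 3: 'd' vs 'e' => DIFFER
  Position 4: 'b' vs 'b' => same
Positions that differ: 4

4


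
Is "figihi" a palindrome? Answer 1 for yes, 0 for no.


Input: figihi
Reversed: ihigif
  Compare pos 0 ('f') with pos 5 ('i'): MISMATCH
  Compare pos 1 ('i') with pos 4 ('h'): MISMATCH
  Compare pos 2 ('g') with pos 3 ('i'): MISMATCH
Result: not a palindrome

0


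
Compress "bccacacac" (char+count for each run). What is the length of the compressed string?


Input: bccacacac
Runs:
  'b' x 1 => "b1"
  'c' x 2 => "c2"
  'a' x 1 => "a1"
  'c' x 1 => "c1"
  'a' x 1 => "a1"
  'c' x 1 => "c1"
  'a' x 1 => "a1"
  'c' x 1 => "c1"
Compressed: "b1c2a1c1a1c1a1c1"
Compressed length: 16

16


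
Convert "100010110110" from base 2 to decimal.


Input: "100010110110" in base 2
Positional expansion:
  Digit '1' (value 1) x 2^11 = 2048
  Digit '0' (value 0) x 2^10 = 0
  Digit '0' (value 0) x 2^9 = 0
  Digit '0' (value 0) x 2^8 = 0
  Digit '1' (value 1) x 2^7 = 128
  Digit '0' (value 0) x 2^6 = 0
  Digit '1' (value 1) x 2^5 = 32
  Digit '1' (value 1) x 2^4 = 16
  Digit '0' (value 0) x 2^3 = 0
  Digit '1' (value 1) x 2^2 = 4
  Digit '1' (value 1) x 2^1 = 2
  Digit '0' (value 0) x 2^0 = 0
Sum = 2230

2230


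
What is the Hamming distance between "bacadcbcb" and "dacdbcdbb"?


Comparing "bacadcbcb" and "dacdbcdbb" position by position:
  Position 0: 'b' vs 'd' => differ
  Position 1: 'a' vs 'a' => same
  Position 2: 'c' vs 'c' => same
  Position 3: 'a' vs 'd' => differ
  Position 4: 'd' vs 'b' => differ
  Position 5: 'c' vs 'c' => same
  Position 6: 'b' vs 'd' => differ
  Position 7: 'c' vs 'b' => differ
  Position 8: 'b' vs 'b' => same
Total differences (Hamming distance): 5

5


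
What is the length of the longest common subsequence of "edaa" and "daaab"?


LCS of "edaa" and "daaab"
DP table:
           d    a    a    a    b
      0    0    0    0    0    0
  e   0    0    0    0    0    0
  d   0    1    1    1    1    1
  a   0    1    2    2    2    2
  a   0    1    2    3    3    3
LCS length = dp[4][5] = 3

3


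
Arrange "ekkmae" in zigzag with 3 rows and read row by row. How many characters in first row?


Zigzag "ekkmae" into 3 rows:
Placing characters:
  'e' => row 0
  'k' => row 1
  'k' => row 2
  'm' => row 1
  'a' => row 0
  'e' => row 1
Rows:
  Row 0: "ea"
  Row 1: "kme"
  Row 2: "k"
First row length: 2

2


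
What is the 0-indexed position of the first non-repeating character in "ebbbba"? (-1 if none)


Input: ebbbba
Character frequencies:
  'a': 1
  'b': 4
  'e': 1
Scanning left to right for freq == 1:
  Position 0 ('e'): unique! => answer = 0

0


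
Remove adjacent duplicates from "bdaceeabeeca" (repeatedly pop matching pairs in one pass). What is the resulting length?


Input: bdaceeabeeca
Stack-based adjacent duplicate removal:
  Read 'b': push. Stack: b
  Read 'd': push. Stack: bd
  Read 'a': push. Stack: bda
  Read 'c': push. Stack: bdac
  Read 'e': push. Stack: bdace
  Read 'e': matches stack top 'e' => pop. Stack: bdac
  Read 'a': push. Stack: bdaca
  Read 'b': push. Stack: bdacab
  Read 'e': push. Stack: bdacabe
  Read 'e': matches stack top 'e' => pop. Stack: bdacab
  Read 'c': push. Stack: bdacabc
  Read 'a': push. Stack: bdacabca
Final stack: "bdacabca" (length 8)

8


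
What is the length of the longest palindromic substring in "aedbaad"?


Input: "aedbaad"
Checking substrings for palindromes:
  [4:6] "aa" (len 2) => palindrome
Longest palindromic substring: "aa" with length 2

2


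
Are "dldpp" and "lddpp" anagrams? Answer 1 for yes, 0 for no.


Strings: "dldpp", "lddpp"
Sorted first:  ddlpp
Sorted second: ddlpp
Sorted forms match => anagrams

1


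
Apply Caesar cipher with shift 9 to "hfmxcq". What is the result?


Caesar cipher: shift "hfmxcq" by 9
  'h' (pos 7) + 9 = pos 16 = 'q'
  'f' (pos 5) + 9 = pos 14 = 'o'
  'm' (pos 12) + 9 = pos 21 = 'v'
  'x' (pos 23) + 9 = pos 6 = 'g'
  'c' (pos 2) + 9 = pos 11 = 'l'
  'q' (pos 16) + 9 = pos 25 = 'z'
Result: qovglz

qovglz


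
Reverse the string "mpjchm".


Input: mpjchm
Reading characters right to left:
  Position 5: 'm'
  Position 4: 'h'
  Position 3: 'c'
  Position 2: 'j'
  Position 1: 'p'
  Position 0: 'm'
Reversed: mhcjpm

mhcjpm


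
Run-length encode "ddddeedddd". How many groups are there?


Input: ddddeedddd
Scanning for consecutive runs:
  Group 1: 'd' x 4 (positions 0-3)
  Group 2: 'e' x 2 (positions 4-5)
  Group 3: 'd' x 4 (positions 6-9)
Total groups: 3

3


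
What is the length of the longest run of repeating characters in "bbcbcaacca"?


Input: "bbcbcaacca"
Scanning for longest run:
  Position 1 ('b'): continues run of 'b', length=2
  Position 2 ('c'): new char, reset run to 1
  Position 3 ('b'): new char, reset run to 1
  Position 4 ('c'): new char, reset run to 1
  Position 5 ('a'): new char, reset run to 1
  Position 6 ('a'): continues run of 'a', length=2
  Position 7 ('c'): new char, reset run to 1
  Position 8 ('c'): continues run of 'c', length=2
  Position 9 ('a'): new char, reset run to 1
Longest run: 'b' with length 2

2


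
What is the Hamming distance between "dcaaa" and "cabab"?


Comparing "dcaaa" and "cabab" position by position:
  Position 0: 'd' vs 'c' => differ
  Position 1: 'c' vs 'a' => differ
  Position 2: 'a' vs 'b' => differ
  Position 3: 'a' vs 'a' => same
  Position 4: 'a' vs 'b' => differ
Total differences (Hamming distance): 4

4


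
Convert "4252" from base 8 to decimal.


Input: "4252" in base 8
Positional expansion:
  Digit '4' (value 4) x 8^3 = 2048
  Digit '2' (value 2) x 8^2 = 128
  Digit '5' (value 5) x 8^1 = 40
  Digit '2' (value 2) x 8^0 = 2
Sum = 2218

2218


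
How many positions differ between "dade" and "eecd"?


Comparing "dade" and "eecd" position by position:
  Position 0: 'd' vs 'e' => DIFFER
  Position 1: 'a' vs 'e' => DIFFER
  Position 2: 'd' vs 'c' => DIFFER
  Position 3: 'e' vs 'd' => DIFFER
Positions that differ: 4

4


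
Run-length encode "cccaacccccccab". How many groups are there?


Input: cccaacccccccab
Scanning for consecutive runs:
  Group 1: 'c' x 3 (positions 0-2)
  Group 2: 'a' x 2 (positions 3-4)
  Group 3: 'c' x 7 (positions 5-11)
  Group 4: 'a' x 1 (positions 12-12)
  Group 5: 'b' x 1 (positions 13-13)
Total groups: 5

5


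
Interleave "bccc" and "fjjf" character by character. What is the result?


Interleaving "bccc" and "fjjf":
  Position 0: 'b' from first, 'f' from second => "bf"
  Position 1: 'c' from first, 'j' from second => "cj"
  Position 2: 'c' from first, 'j' from second => "cj"
  Position 3: 'c' from first, 'f' from second => "cf"
Result: bfcjcjcf

bfcjcjcf


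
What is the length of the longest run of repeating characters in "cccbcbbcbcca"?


Input: "cccbcbbcbcca"
Scanning for longest run:
  Position 1 ('c'): continues run of 'c', length=2
  Position 2 ('c'): continues run of 'c', length=3
  Position 3 ('b'): new char, reset run to 1
  Position 4 ('c'): new char, reset run to 1
  Position 5 ('b'): new char, reset run to 1
  Position 6 ('b'): continues run of 'b', length=2
  Position 7 ('c'): new char, reset run to 1
  Position 8 ('b'): new char, reset run to 1
  Position 9 ('c'): new char, reset run to 1
  Position 10 ('c'): continues run of 'c', length=2
  Position 11 ('a'): new char, reset run to 1
Longest run: 'c' with length 3

3


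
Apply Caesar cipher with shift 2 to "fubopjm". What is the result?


Caesar cipher: shift "fubopjm" by 2
  'f' (pos 5) + 2 = pos 7 = 'h'
  'u' (pos 20) + 2 = pos 22 = 'w'
  'b' (pos 1) + 2 = pos 3 = 'd'
  'o' (pos 14) + 2 = pos 16 = 'q'
  'p' (pos 15) + 2 = pos 17 = 'r'
  'j' (pos 9) + 2 = pos 11 = 'l'
  'm' (pos 12) + 2 = pos 14 = 'o'
Result: hwdqrlo

hwdqrlo


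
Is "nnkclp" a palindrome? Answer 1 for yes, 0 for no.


Input: nnkclp
Reversed: plcknn
  Compare pos 0 ('n') with pos 5 ('p'): MISMATCH
  Compare pos 1 ('n') with pos 4 ('l'): MISMATCH
  Compare pos 2 ('k') with pos 3 ('c'): MISMATCH
Result: not a palindrome

0


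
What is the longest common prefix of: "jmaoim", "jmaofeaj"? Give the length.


Words: jmaoim, jmaofeaj
  Position 0: all 'j' => match
  Position 1: all 'm' => match
  Position 2: all 'a' => match
  Position 3: all 'o' => match
  Position 4: ('i', 'f') => mismatch, stop
LCP = "jmao" (length 4)

4


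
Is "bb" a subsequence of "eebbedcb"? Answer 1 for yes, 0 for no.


Check if "bb" is a subsequence of "eebbedcb"
Greedy scan:
  Position 0 ('e'): no match needed
  Position 1 ('e'): no match needed
  Position 2 ('b'): matches sub[0] = 'b'
  Position 3 ('b'): matches sub[1] = 'b'
  Position 4 ('e'): no match needed
  Position 5 ('d'): no match needed
  Position 6 ('c'): no match needed
  Position 7 ('b'): no match needed
All 2 characters matched => is a subsequence

1


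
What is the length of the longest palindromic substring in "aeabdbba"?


Input: "aeabdbba"
Checking substrings for palindromes:
  [0:3] "aea" (len 3) => palindrome
  [3:6] "bdb" (len 3) => palindrome
  [5:7] "bb" (len 2) => palindrome
Longest palindromic substring: "aea" with length 3

3


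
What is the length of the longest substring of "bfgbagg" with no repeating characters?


Input: "bfgbagg"
Sliding window (track last position of each char):
  Position 0 ('b'): window [0,0] length 1 -- new best
  Position 1 ('f'): window [0,1] length 2 -- new best
  Position 2 ('g'): window [0,2] length 3 -- new best
  Position 3 ('b'): repeat (last at 0), move window start to 1
  Position 3 ('b'): window [1,3] length 3
  Position 4 ('a'): window [1,4] length 4 -- new best
  Position 5 ('g'): repeat (last at 2), move window start to 3
  Position 5 ('g'): window [3,5] length 3
  Position 6 ('g'): repeat (last at 5), move window start to 6
  Position 6 ('g'): window [6,6] length 1
Longest substring with no repeats: "fgba" with length 4

4


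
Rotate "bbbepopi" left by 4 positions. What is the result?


Input: "bbbepopi", rotate left by 4
First 4 characters: "bbbe"
Remaining characters: "popi"
Concatenate remaining + first: "popi" + "bbbe" = "popibbbe"

popibbbe


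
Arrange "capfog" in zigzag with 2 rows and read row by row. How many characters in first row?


Zigzag "capfog" into 2 rows:
Placing characters:
  'c' => row 0
  'a' => row 1
  'p' => row 0
  'f' => row 1
  'o' => row 0
  'g' => row 1
Rows:
  Row 0: "cpo"
  Row 1: "afg"
First row length: 3

3


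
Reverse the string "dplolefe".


Input: dplolefe
Reading characters right to left:
  Position 7: 'e'
  Position 6: 'f'
  Position 5: 'e'
  Position 4: 'l'
  Position 3: 'o'
  Position 2: 'l'
  Position 1: 'p'
  Position 0: 'd'
Reversed: efelolpd

efelolpd


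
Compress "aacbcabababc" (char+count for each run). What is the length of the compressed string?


Input: aacbcabababc
Runs:
  'a' x 2 => "a2"
  'c' x 1 => "c1"
  'b' x 1 => "b1"
  'c' x 1 => "c1"
  'a' x 1 => "a1"
  'b' x 1 => "b1"
  'a' x 1 => "a1"
  'b' x 1 => "b1"
  'a' x 1 => "a1"
  'b' x 1 => "b1"
  'c' x 1 => "c1"
Compressed: "a2c1b1c1a1b1a1b1a1b1c1"
Compressed length: 22

22


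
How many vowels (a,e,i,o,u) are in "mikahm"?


Input: mikahm
Checking each character:
  'm' at position 0: consonant
  'i' at position 1: vowel (running total: 1)
  'k' at position 2: consonant
  'a' at position 3: vowel (running total: 2)
  'h' at position 4: consonant
  'm' at position 5: consonant
Total vowels: 2

2


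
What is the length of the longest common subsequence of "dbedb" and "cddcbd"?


LCS of "dbedb" and "cddcbd"
DP table:
           c    d    d    c    b    d
      0    0    0    0    0    0    0
  d   0    0    1    1    1    1    1
  b   0    0    1    1    1    2    2
  e   0    0    1    1    1    2    2
  d   0    0    1    2    2    2    3
  b   0    0    1    2    2    3    3
LCS length = dp[5][6] = 3

3


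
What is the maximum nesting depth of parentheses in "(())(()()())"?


Input: "(())(()()())"
Tracking depth:
  Position 0 '(': depth becomes 1
  Position 1 '(': depth becomes 2
  Position 2 ')': depth becomes 1
  Position 3 ')': depth becomes 0
  Position 4 '(': depth becomes 1
  Position 5 '(': depth becomes 2
  Position 6 ')': depth becomes 1
  Position 7 '(': depth becomes 2
  Position 8 ')': depth becomes 1
  Position 9 '(': depth becomes 2
  Position 10 ')': depth becomes 1
  Position 11 ')': depth becomes 0
Maximum depth reached: 2

2


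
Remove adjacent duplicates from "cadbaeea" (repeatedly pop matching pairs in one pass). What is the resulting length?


Input: cadbaeea
Stack-based adjacent duplicate removal:
  Read 'c': push. Stack: c
  Read 'a': push. Stack: ca
  Read 'd': push. Stack: cad
  Read 'b': push. Stack: cadb
  Read 'a': push. Stack: cadba
  Read 'e': push. Stack: cadbae
  Read 'e': matches stack top 'e' => pop. Stack: cadba
  Read 'a': matches stack top 'a' => pop. Stack: cadb
Final stack: "cadb" (length 4)

4


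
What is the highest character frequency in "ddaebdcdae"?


Input: ddaebdcdae
Character counts:
  'a': 2
  'b': 1
  'c': 1
  'd': 4
  'e': 2
Maximum frequency: 4

4


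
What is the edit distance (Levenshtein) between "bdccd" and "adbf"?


Computing edit distance: "bdccd" -> "adbf"
DP table:
           a    d    b    f
      0    1    2    3    4
  b   1    1    2    2    3
  d   2    2    1    2    3
  c   3    3    2    2    3
  c   4    4    3    3    3
  d   5    5    4    4    4
Edit distance = dp[5][4] = 4

4


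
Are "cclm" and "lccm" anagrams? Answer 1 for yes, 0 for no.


Strings: "cclm", "lccm"
Sorted first:  cclm
Sorted second: cclm
Sorted forms match => anagrams

1


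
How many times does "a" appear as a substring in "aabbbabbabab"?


Searching for "a" in "aabbbabbabab"
Scanning each position:
  Position 0: "a" => MATCH
  Position 1: "a" => MATCH
  Position 2: "b" => no
  Position 3: "b" => no
  Position 4: "b" => no
  Position 5: "a" => MATCH
  Position 6: "b" => no
  Position 7: "b" => no
  Position 8: "a" => MATCH
  Position 9: "b" => no
  Position 10: "a" => MATCH
  Position 11: "b" => no
Total occurrences: 5

5


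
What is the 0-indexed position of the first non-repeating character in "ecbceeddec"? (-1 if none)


Input: ecbceeddec
Character frequencies:
  'b': 1
  'c': 3
  'd': 2
  'e': 4
Scanning left to right for freq == 1:
  Position 0 ('e'): freq=4, skip
  Position 1 ('c'): freq=3, skip
  Position 2 ('b'): unique! => answer = 2

2


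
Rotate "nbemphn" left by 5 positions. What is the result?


Input: "nbemphn", rotate left by 5
First 5 characters: "nbemp"
Remaining characters: "hn"
Concatenate remaining + first: "hn" + "nbemp" = "hnnbemp"

hnnbemp


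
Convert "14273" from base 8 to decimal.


Input: "14273" in base 8
Positional expansion:
  Digit '1' (value 1) x 8^4 = 4096
  Digit '4' (value 4) x 8^3 = 2048
  Digit '2' (value 2) x 8^2 = 128
  Digit '7' (value 7) x 8^1 = 56
  Digit '3' (value 3) x 8^0 = 3
Sum = 6331

6331


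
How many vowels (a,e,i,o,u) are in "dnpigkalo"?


Input: dnpigkalo
Checking each character:
  'd' at position 0: consonant
  'n' at position 1: consonant
  'p' at position 2: consonant
  'i' at position 3: vowel (running total: 1)
  'g' at position 4: consonant
  'k' at position 5: consonant
  'a' at position 6: vowel (running total: 2)
  'l' at position 7: consonant
  'o' at position 8: vowel (running total: 3)
Total vowels: 3

3


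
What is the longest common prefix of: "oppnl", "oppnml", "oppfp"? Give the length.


Words: oppnl, oppnml, oppfp
  Position 0: all 'o' => match
  Position 1: all 'p' => match
  Position 2: all 'p' => match
  Position 3: ('n', 'n', 'f') => mismatch, stop
LCP = "opp" (length 3)

3


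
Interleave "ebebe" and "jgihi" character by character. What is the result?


Interleaving "ebebe" and "jgihi":
  Position 0: 'e' from first, 'j' from second => "ej"
  Position 1: 'b' from first, 'g' from second => "bg"
  Position 2: 'e' from first, 'i' from second => "ei"
  Position 3: 'b' from first, 'h' from second => "bh"
  Position 4: 'e' from first, 'i' from second => "ei"
Result: ejbgeibhei

ejbgeibhei


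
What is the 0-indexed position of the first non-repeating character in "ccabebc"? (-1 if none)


Input: ccabebc
Character frequencies:
  'a': 1
  'b': 2
  'c': 3
  'e': 1
Scanning left to right for freq == 1:
  Position 0 ('c'): freq=3, skip
  Position 1 ('c'): freq=3, skip
  Position 2 ('a'): unique! => answer = 2

2


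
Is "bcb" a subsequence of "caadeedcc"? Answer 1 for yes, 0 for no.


Check if "bcb" is a subsequence of "caadeedcc"
Greedy scan:
  Position 0 ('c'): no match needed
  Position 1 ('a'): no match needed
  Position 2 ('a'): no match needed
  Position 3 ('d'): no match needed
  Position 4 ('e'): no match needed
  Position 5 ('e'): no match needed
  Position 6 ('d'): no match needed
  Position 7 ('c'): no match needed
  Position 8 ('c'): no match needed
Only matched 0/3 characters => not a subsequence

0


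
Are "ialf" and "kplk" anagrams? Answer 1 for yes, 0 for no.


Strings: "ialf", "kplk"
Sorted first:  afil
Sorted second: kklp
Differ at position 0: 'a' vs 'k' => not anagrams

0


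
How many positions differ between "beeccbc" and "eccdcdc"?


Comparing "beeccbc" and "eccdcdc" position by position:
  Position 0: 'b' vs 'e' => DIFFER
  Position 1: 'e' vs 'c' => DIFFER
  Position 2: 'e' vs 'c' => DIFFER
  Position 3: 'c' vs 'd' => DIFFER
  Position 4: 'c' vs 'c' => same
  Position 5: 'b' vs 'd' => DIFFER
  Position 6: 'c' vs 'c' => same
Positions that differ: 5

5


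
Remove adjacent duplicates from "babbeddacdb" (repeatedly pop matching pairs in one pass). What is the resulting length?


Input: babbeddacdb
Stack-based adjacent duplicate removal:
  Read 'b': push. Stack: b
  Read 'a': push. Stack: ba
  Read 'b': push. Stack: bab
  Read 'b': matches stack top 'b' => pop. Stack: ba
  Read 'e': push. Stack: bae
  Read 'd': push. Stack: baed
  Read 'd': matches stack top 'd' => pop. Stack: bae
  Read 'a': push. Stack: baea
  Read 'c': push. Stack: baeac
  Read 'd': push. Stack: baeacd
  Read 'b': push. Stack: baeacdb
Final stack: "baeacdb" (length 7)

7


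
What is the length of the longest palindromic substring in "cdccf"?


Input: "cdccf"
Checking substrings for palindromes:
  [0:3] "cdc" (len 3) => palindrome
  [2:4] "cc" (len 2) => palindrome
Longest palindromic substring: "cdc" with length 3

3


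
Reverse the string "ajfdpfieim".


Input: ajfdpfieim
Reading characters right to left:
  Position 9: 'm'
  Position 8: 'i'
  Position 7: 'e'
  Position 6: 'i'
  Position 5: 'f'
  Position 4: 'p'
  Position 3: 'd'
  Position 2: 'f'
  Position 1: 'j'
  Position 0: 'a'
Reversed: mieifpdfja

mieifpdfja


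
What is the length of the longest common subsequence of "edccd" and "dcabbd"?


LCS of "edccd" and "dcabbd"
DP table:
           d    c    a    b    b    d
      0    0    0    0    0    0    0
  e   0    0    0    0    0    0    0
  d   0    1    1    1    1    1    1
  c   0    1    2    2    2    2    2
  c   0    1    2    2    2    2    2
  d   0    1    2    2    2    2    3
LCS length = dp[5][6] = 3

3


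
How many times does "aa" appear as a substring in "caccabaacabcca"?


Searching for "aa" in "caccabaacabcca"
Scanning each position:
  Position 0: "ca" => no
  Position 1: "ac" => no
  Position 2: "cc" => no
  Position 3: "ca" => no
  Position 4: "ab" => no
  Position 5: "ba" => no
  Position 6: "aa" => MATCH
  Position 7: "ac" => no
  Position 8: "ca" => no
  Position 9: "ab" => no
  Position 10: "bc" => no
  Position 11: "cc" => no
  Position 12: "ca" => no
Total occurrences: 1

1


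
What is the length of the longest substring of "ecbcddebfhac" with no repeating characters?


Input: "ecbcddebfhac"
Sliding window (track last position of each char):
  Position 0 ('e'): window [0,0] length 1 -- new best
  Position 1 ('c'): window [0,1] length 2 -- new best
  Position 2 ('b'): window [0,2] length 3 -- new best
  Position 3 ('c'): repeat (last at 1), move window start to 2
  Position 3 ('c'): window [2,3] length 2
  Position 4 ('d'): window [2,4] length 3
  Position 5 ('d'): repeat (last at 4), move window start to 5
  Position 5 ('d'): window [5,5] length 1
  Position 6 ('e'): window [5,6] length 2
  Position 7 ('b'): window [5,7] length 3
  Position 8 ('f'): window [5,8] length 4 -- new best
  Position 9 ('h'): window [5,9] length 5 -- new best
  Position 10 ('a'): window [5,10] length 6 -- new best
  Position 11 ('c'): window [5,11] length 7 -- new best
Longest substring with no repeats: "debfhac" with length 7

7


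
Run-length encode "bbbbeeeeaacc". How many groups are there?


Input: bbbbeeeeaacc
Scanning for consecutive runs:
  Group 1: 'b' x 4 (positions 0-3)
  Group 2: 'e' x 4 (positions 4-7)
  Group 3: 'a' x 2 (positions 8-9)
  Group 4: 'c' x 2 (positions 10-11)
Total groups: 4

4


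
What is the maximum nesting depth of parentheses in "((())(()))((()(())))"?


Input: "((())(()))((()(())))"
Tracking depth:
  Position 0 '(': depth becomes 1
  Position 1 '(': depth becomes 2
  Position 2 '(': depth becomes 3
  Position 3 ')': depth becomes 2
  Position 4 ')': depth becomes 1
  Position 5 '(': depth becomes 2
  Position 6 '(': depth becomes 3
  Position 7 ')': depth becomes 2
  Position 8 ')': depth becomes 1
  Position 9 ')': depth becomes 0
  Position 10 '(': depth becomes 1
  Position 11 '(': depth becomes 2
  Position 12 '(': depth becomes 3
  Position 13 ')': depth becomes 2
  Position 14 '(': depth becomes 3
  Position 15 '(': depth becomes 4
  Position 16 ')': depth becomes 3
  Position 17 ')': depth becomes 2
  Position 18 ')': depth becomes 1
  Position 19 ')': depth becomes 0
Maximum depth reached: 4

4


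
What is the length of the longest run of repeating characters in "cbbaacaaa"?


Input: "cbbaacaaa"
Scanning for longest run:
  Position 1 ('b'): new char, reset run to 1
  Position 2 ('b'): continues run of 'b', length=2
  Position 3 ('a'): new char, reset run to 1
  Position 4 ('a'): continues run of 'a', length=2
  Position 5 ('c'): new char, reset run to 1
  Position 6 ('a'): new char, reset run to 1
  Position 7 ('a'): continues run of 'a', length=2
  Position 8 ('a'): continues run of 'a', length=3
Longest run: 'a' with length 3

3


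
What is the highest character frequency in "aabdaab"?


Input: aabdaab
Character counts:
  'a': 4
  'b': 2
  'd': 1
Maximum frequency: 4

4


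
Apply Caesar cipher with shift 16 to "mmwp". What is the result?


Caesar cipher: shift "mmwp" by 16
  'm' (pos 12) + 16 = pos 2 = 'c'
  'm' (pos 12) + 16 = pos 2 = 'c'
  'w' (pos 22) + 16 = pos 12 = 'm'
  'p' (pos 15) + 16 = pos 5 = 'f'
Result: ccmf

ccmf


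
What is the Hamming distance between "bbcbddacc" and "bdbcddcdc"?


Comparing "bbcbddacc" and "bdbcddcdc" position by position:
  Position 0: 'b' vs 'b' => same
  Position 1: 'b' vs 'd' => differ
  Position 2: 'c' vs 'b' => differ
  Position 3: 'b' vs 'c' => differ
  Position 4: 'd' vs 'd' => same
  Position 5: 'd' vs 'd' => same
  Position 6: 'a' vs 'c' => differ
  Position 7: 'c' vs 'd' => differ
  Position 8: 'c' vs 'c' => same
Total differences (Hamming distance): 5

5


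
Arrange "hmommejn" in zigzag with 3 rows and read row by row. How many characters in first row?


Zigzag "hmommejn" into 3 rows:
Placing characters:
  'h' => row 0
  'm' => row 1
  'o' => row 2
  'm' => row 1
  'm' => row 0
  'e' => row 1
  'j' => row 2
  'n' => row 1
Rows:
  Row 0: "hm"
  Row 1: "mmen"
  Row 2: "oj"
First row length: 2

2


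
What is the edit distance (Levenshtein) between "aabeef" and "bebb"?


Computing edit distance: "aabeef" -> "bebb"
DP table:
           b    e    b    b
      0    1    2    3    4
  a   1    1    2    3    4
  a   2    2    2    3    4
  b   3    2    3    2    3
  e   4    3    2    3    3
  e   5    4    3    3    4
  f   6    5    4    4    4
Edit distance = dp[6][4] = 4

4


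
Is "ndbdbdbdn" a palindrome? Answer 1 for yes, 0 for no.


Input: ndbdbdbdn
Reversed: ndbdbdbdn
  Compare pos 0 ('n') with pos 8 ('n'): match
  Compare pos 1 ('d') with pos 7 ('d'): match
  Compare pos 2 ('b') with pos 6 ('b'): match
  Compare pos 3 ('d') with pos 5 ('d'): match
Result: palindrome

1


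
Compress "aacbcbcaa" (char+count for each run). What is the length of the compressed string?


Input: aacbcbcaa
Runs:
  'a' x 2 => "a2"
  'c' x 1 => "c1"
  'b' x 1 => "b1"
  'c' x 1 => "c1"
  'b' x 1 => "b1"
  'c' x 1 => "c1"
  'a' x 2 => "a2"
Compressed: "a2c1b1c1b1c1a2"
Compressed length: 14

14


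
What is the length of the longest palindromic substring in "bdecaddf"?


Input: "bdecaddf"
Checking substrings for palindromes:
  [5:7] "dd" (len 2) => palindrome
Longest palindromic substring: "dd" with length 2

2


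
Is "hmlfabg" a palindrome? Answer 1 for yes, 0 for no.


Input: hmlfabg
Reversed: gbaflmh
  Compare pos 0 ('h') with pos 6 ('g'): MISMATCH
  Compare pos 1 ('m') with pos 5 ('b'): MISMATCH
  Compare pos 2 ('l') with pos 4 ('a'): MISMATCH
Result: not a palindrome

0


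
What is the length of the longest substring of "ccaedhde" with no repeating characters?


Input: "ccaedhde"
Sliding window (track last position of each char):
  Position 0 ('c'): window [0,0] length 1 -- new best
  Position 1 ('c'): repeat (last at 0), move window start to 1
  Position 1 ('c'): window [1,1] length 1
  Position 2 ('a'): window [1,2] length 2 -- new best
  Position 3 ('e'): window [1,3] length 3 -- new best
  Position 4 ('d'): window [1,4] length 4 -- new best
  Position 5 ('h'): window [1,5] length 5 -- new best
  Position 6 ('d'): repeat (last at 4), move window start to 5
  Position 6 ('d'): window [5,6] length 2
  Position 7 ('e'): window [5,7] length 3
Longest substring with no repeats: "caedh" with length 5

5


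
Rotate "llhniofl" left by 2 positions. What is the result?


Input: "llhniofl", rotate left by 2
First 2 characters: "ll"
Remaining characters: "hniofl"
Concatenate remaining + first: "hniofl" + "ll" = "hnioflll"

hnioflll


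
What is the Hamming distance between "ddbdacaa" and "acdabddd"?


Comparing "ddbdacaa" and "acdabddd" position by position:
  Position 0: 'd' vs 'a' => differ
  Position 1: 'd' vs 'c' => differ
  Position 2: 'b' vs 'd' => differ
  Position 3: 'd' vs 'a' => differ
  Position 4: 'a' vs 'b' => differ
  Position 5: 'c' vs 'd' => differ
  Position 6: 'a' vs 'd' => differ
  Position 7: 'a' vs 'd' => differ
Total differences (Hamming distance): 8

8


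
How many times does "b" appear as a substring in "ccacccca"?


Searching for "b" in "ccacccca"
Scanning each position:
  Position 0: "c" => no
  Position 1: "c" => no
  Position 2: "a" => no
  Position 3: "c" => no
  Position 4: "c" => no
  Position 5: "c" => no
  Position 6: "c" => no
  Position 7: "a" => no
Total occurrences: 0

0


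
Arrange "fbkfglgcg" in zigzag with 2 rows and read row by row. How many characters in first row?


Zigzag "fbkfglgcg" into 2 rows:
Placing characters:
  'f' => row 0
  'b' => row 1
  'k' => row 0
  'f' => row 1
  'g' => row 0
  'l' => row 1
  'g' => row 0
  'c' => row 1
  'g' => row 0
Rows:
  Row 0: "fkggg"
  Row 1: "bflc"
First row length: 5

5


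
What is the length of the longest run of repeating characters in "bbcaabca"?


Input: "bbcaabca"
Scanning for longest run:
  Position 1 ('b'): continues run of 'b', length=2
  Position 2 ('c'): new char, reset run to 1
  Position 3 ('a'): new char, reset run to 1
  Position 4 ('a'): continues run of 'a', length=2
  Position 5 ('b'): new char, reset run to 1
  Position 6 ('c'): new char, reset run to 1
  Position 7 ('a'): new char, reset run to 1
Longest run: 'b' with length 2

2
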